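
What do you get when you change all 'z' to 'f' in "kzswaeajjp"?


Input string: 'kzswaeajjp'
Operation: replace 'z' with 'f'
Positions of 'z': 1
After replacement: kfswaeajjp


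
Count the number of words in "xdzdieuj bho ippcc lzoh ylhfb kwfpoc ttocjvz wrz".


Input string: 'xdzdieuj bho ippcc lzoh ylhfb kwfpoc ttocjvz wrz'
Operation: split by spaces
Words found: 'xdzdieuj', 'bho', 'ippcc', 'lzoh', 'ylhfb', 'kwfpoc', 'ttocjvz', 'wrz'
Word count: 8


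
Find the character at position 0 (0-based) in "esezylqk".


Input string: 'esezylqk'
Operation: get character at index 0
Index mapping: s[0]='e'
Result: 'e'


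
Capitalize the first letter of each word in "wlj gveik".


Input string: 'wlj gveik'
Operation: capitalize first letter of each word
Word transformations: 'wlj'->'Wlj', 'gveik'->'Gveik'
Result: Wlj Gveik


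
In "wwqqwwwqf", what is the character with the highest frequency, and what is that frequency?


Input: 'wwqqwwwqf'
Operation: tally each character
Counts: 'f':1, 'q':3, 'w':5
Maximum: 'w' appears 5 times


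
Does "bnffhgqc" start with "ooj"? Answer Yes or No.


Input string: 'bnffhgqc'
Prefix to check: 'ooj'
First 3 characters of input: 'bnf'
Match: False
Result: No


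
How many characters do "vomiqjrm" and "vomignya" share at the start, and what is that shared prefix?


String 1: 'vomiqjrm'
String 2: 'vomignya'
Compare position by position:
pos 0: 'v' vs 'v' match
pos 1: 'o' vs 'o' match
pos 2: 'm' vs 'm' match
pos 3: 'i' vs 'i' match
pos 4: 'q' vs 'g' differ -> stop
Longest common prefix: "vomi" (length 4)


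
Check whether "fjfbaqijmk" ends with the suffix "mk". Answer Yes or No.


Input string: 'fjfbaqijmk'
Suffix to check: 'mk'
Last 2 characters of input: 'mk'
Match: True
Result: Yes


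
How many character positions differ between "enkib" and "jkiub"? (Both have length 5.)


String 1: 'enkib'
String 2: 'jkiub'
Compare each position: pos 0: 'e'!='j', pos 1: 'n'!='k', pos 2: 'k'!='i', pos 3: 'i'!='u', pos 4: 'b'=='b'
Differing positions: 4
Hamming distance: 4


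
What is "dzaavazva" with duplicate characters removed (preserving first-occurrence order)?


Input: 'dzaavazva'
Operation: keep first occurrence of each character
Scan: s[0]='d' new -> keep; s[1]='z' new -> keep; s[2]='a' new -> keep; s[3]='a' seen -> skip; s[4]='v' new -> keep; s[5]='a' seen -> skip; s[6]='z' seen -> skip; s[7]='v' seen -> skip; s[8]='a' seen -> skip
Result: dzav


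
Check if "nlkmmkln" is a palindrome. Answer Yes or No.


Input string: 'nlkmmkln'
Reversed: 'nlkmmkln'
Compare pairs: s[0]='n' vs s[7]='n' (match), s[1]='l' vs s[6]='l' (match), s[2]='k' vs s[5]='k' (match), s[3]='m' vs s[4]='m' (match)
Palindrome: Yes


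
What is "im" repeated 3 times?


Input string: 'im'
Operation: repeat 3 times
Concatenation: 'im' + 'im' + 'im'
Result: imimim


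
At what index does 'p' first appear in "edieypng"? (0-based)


Input string: 'edieypng'
Target: 'p'
Scanning left to right: s[0]='e', s[1]='d', s[2]='i', s[3]='e', s[4]='y', s[5]='p'
First match at index: 5


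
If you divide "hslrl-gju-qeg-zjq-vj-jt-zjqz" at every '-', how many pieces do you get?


Input string: 'hslrl-gju-qeg-zjq-vj-jt-zjqz'
Delimiter: '-'
Split result: 'hslrl', 'gju', 'qeg', 'zjq', 'vj', 'jt', 'zjqz'
Number of parts: 7


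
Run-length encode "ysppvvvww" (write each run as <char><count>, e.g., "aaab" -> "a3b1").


Input: 'ysppvvvww'
Operation: identify consecutive runs
Runs: 'y' -> y1, 's' -> s1, 'pp' -> p2, 'vvv' -> v3, 'ww' -> w2
Encoded: y1s1p2v3w2


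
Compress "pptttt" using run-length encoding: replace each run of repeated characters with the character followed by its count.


Input: 'pptttt'
Operation: identify consecutive runs
Runs: 'pp' -> p2, 'tttt' -> t4
Encoded: p2t4


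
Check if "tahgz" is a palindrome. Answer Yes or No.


Input string: 'tahgz'
Reversed: 'zghat'
Compare pairs: s[0]='t' vs s[4]='z' (mismatch), s[1]='a' vs s[3]='g' (mismatch)
Palindrome: No


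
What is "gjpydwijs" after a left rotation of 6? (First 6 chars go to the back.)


Input: 'gjpydwijs', shift = 6
Operation: split at index 6 and swap parts
Front part s[0:6] = 'gjpydw'
Back part s[6:] = 'ijs'
Rotated = back + front = 'ijs' + 'gjpydw'
Result: ijsgjpydw


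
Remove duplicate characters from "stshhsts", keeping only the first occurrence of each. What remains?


Input: 'stshhsts'
Operation: keep first occurrence of each character
Scan: s[0]='s' new -> keep; s[1]='t' new -> keep; s[2]='s' seen -> skip; s[3]='h' new -> keep; s[4]='h' seen -> skip; s[5]='s' seen -> skip; s[6]='t' seen -> skip; s[7]='s' seen -> skip
Result: sth


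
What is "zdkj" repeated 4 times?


Input string: 'zdkj'
Operation: repeat 4 times
Concatenation: 'zdkj' + 'zdkj' + 'zdkj' + 'zdkj'
Result: zdkjzdkjzdkjzdkj


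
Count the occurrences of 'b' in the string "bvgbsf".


Input string: 'bvgbsf'
Target character: 'b'
Scan each position: s[0]='b', s[3]='b'
Matches found at indices: 0, 3
Total: 2


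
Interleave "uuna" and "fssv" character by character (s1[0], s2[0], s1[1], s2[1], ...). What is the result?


String 1: 'uuna'
String 2: 'fssv'
Operation: alternate characters
Pairs: 'u'+'f', 'u'+'s', 'n'+'s', 'a'+'v'
Result: ufusnsav


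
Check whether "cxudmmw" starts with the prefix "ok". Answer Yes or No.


Input string: 'cxudmmw'
Prefix to check: 'ok'
First 2 characters of input: 'cx'
Match: False
Result: No


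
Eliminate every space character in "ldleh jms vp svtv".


Input string: 'ldleh jms vp svtv'
Operation: remove all spaces
Words: 'ldleh', 'jms', 'vp', 'svtv'
Join without spaces: ldlehjmsvpsvtv


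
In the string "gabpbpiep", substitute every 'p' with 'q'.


Input string: 'gabpbpiep'
Operation: replace 'p' with 'q'
Positions of 'p': 3, 5, 8
After replacement: gabqbqieq


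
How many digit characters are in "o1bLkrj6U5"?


Input string: 'o1bLkrj6U5'
Operation: count digit characters (0-9)
Scan: 'o', '1'(digit), 'b', 'L', 'k', 'r', 'j', '6'(digit), 'U', '5'(digit)
Digits found: 3
Result: 3


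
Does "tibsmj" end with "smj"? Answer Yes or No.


Input string: 'tibsmj'
Suffix to check: 'smj'
Last 3 characters of input: 'smj'
Match: True
Result: Yes


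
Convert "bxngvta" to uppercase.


Input string: 'bxngvta'
Operation: convert each letter to uppercase
Mapping: 'b'->'B', 'x'->'X', 'n'->'N', 'g'->'G', 'v'->'V', 't'->'T', 'a'->'A'
Result: BXNGVTA


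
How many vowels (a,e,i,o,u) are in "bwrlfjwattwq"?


Input string: 'bwrlfjwattwq'
Operation: count vowels (a, e, i, o, u)
Scan: s[0]='b', s[1]='w', s[2]='r', s[3]='l', s[4]='f', s[5]='j', s[6]='w', s[7]='a' (vowel), s[8]='t', s[9]='t', s[10]='w', s[11]='q'
Vowels found: 1
Result: 1


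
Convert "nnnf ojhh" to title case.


Input string: 'nnnf ojhh'
Operation: capitalize first letter of each word
Word transformations: 'nnnf'->'Nnnf', 'ojhh'->'Ojhh'
Result: Nnnf Ojhh


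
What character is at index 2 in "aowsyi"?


Input string: 'aowsyi'
Operation: get character at index 2
Index mapping: s[0]='a', s[1]='o', s[2]='w'
Result: 'w'


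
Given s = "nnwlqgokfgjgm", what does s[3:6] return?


Input string: 'nnwlqgokfgjgm'
Operation: slice [3:6]
Extract characters: s[3]='l', s[4]='q', s[5]='g'
Result: lqg


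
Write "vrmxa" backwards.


Input string: 'vrmxa'
Operation: reverse character order
Original order: 'v' -> 'r' -> 'm' -> 'x' -> 'a'
Reversed order: 'a' -> 'x' -> 'm' -> 'r' -> 'v'
Result: axmrv


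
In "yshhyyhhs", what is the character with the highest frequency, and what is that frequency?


Input: 'yshhyyhhs'
Operation: tally each character
Counts: 'h':4, 's':2, 'y':3
Maximum: 'h' appears 4 times


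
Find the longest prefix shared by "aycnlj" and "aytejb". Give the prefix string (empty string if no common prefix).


String 1: 'aycnlj'
String 2: 'aytejb'
Compare position by position:
pos 0: 'a' vs 'a' match
pos 1: 'y' vs 'y' match
pos 2: 'c' vs 't' differ -> stop
Longest common prefix: "ay" (length 2)


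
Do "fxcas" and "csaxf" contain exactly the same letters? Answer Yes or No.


String 1: 'fxcas' -> sorted: 'acfsx'
String 2: 'csaxf' -> sorted: 'acfsx'
Compare sorted forms: 'acfsx' == 'acfsx'
Anagram: Yes


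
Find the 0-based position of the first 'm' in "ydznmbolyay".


Input string: 'ydznmbolyay'
Target: 'm'
Scanning left to right: s[0]='y', s[1]='d', s[2]='z', s[3]='n', s[4]='m'
First match at index: 4


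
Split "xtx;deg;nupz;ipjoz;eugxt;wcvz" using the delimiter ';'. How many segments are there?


Input string: 'xtx;deg;nupz;ipjoz;eugxt;wcvz'
Delimiter: ';'
Split result: 'xtx', 'deg', 'nupz', 'ipjoz', 'eugxt', 'wcvz'
Number of parts: 6


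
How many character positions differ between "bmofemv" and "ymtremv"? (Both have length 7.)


String 1: 'bmofemv'
String 2: 'ymtremv'
Compare each position: pos 0: 'b'!='y', pos 1: 'm'=='m', pos 2: 'o'!='t', pos 3: 'f'!='r', pos 4: 'e'=='e', pos 5: 'm'=='m', pos 6: 'v'=='v'
Differing positions: 3
Hamming distance: 3


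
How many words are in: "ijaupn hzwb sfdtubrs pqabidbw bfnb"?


Input string: 'ijaupn hzwb sfdtubrs pqabidbw bfnb'
Operation: split by spaces
Words found: 'ijaupn', 'hzwb', 'sfdtubrs', 'pqabidbw', 'bfnb'
Word count: 5


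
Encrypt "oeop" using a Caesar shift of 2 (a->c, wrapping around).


Input: 'oeop', shift = 2
Operation: for each letter, (position + 2) mod 26
Mapping: 'o'(14+2=16)->'q', 'e'(4+2=6)->'g', 'o'(14+2=16)->'q', 'p'(15+2=17)->'r'
Result: qgqr


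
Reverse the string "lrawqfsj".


Input string: 'lrawqfsj'
Operation: reverse character order
Original order: 'l' -> 'r' -> 'a' -> 'w' -> 'q' -> 'f' -> 's' -> 'j'
Reversed order: 'j' -> 's' -> 'f' -> 'q' -> 'w' -> 'a' -> 'r' -> 'l'
Result: jsfqwarl


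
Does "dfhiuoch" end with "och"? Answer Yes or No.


Input string: 'dfhiuoch'
Suffix to check: 'och'
Last 3 characters of input: 'och'
Match: True
Result: Yes


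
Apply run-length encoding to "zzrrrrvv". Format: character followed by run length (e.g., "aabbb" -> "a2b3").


Input: 'zzrrrrvv'
Operation: identify consecutive runs
Runs: 'zz' -> z2, 'rrrr' -> r4, 'vv' -> v2
Encoded: z2r4v2


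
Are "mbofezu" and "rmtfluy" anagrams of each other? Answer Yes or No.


String 1: 'mbofezu' -> sorted: 'befmouz'
String 2: 'rmtfluy' -> sorted: 'flmrtuy'
Compare sorted forms: 'befmouz' != 'flmrtuy'
Anagram: No


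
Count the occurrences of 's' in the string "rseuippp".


Input string: 'rseuippp'
Target character: 's'
Scan each position: s[1]='s'
Matches found at indices: 1
Total: 1


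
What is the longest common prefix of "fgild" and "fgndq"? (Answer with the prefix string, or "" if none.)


String 1: 'fgild'
String 2: 'fgndq'
Compare position by position:
pos 0: 'f' vs 'f' match
pos 1: 'g' vs 'g' match
pos 2: 'i' vs 'n' differ -> stop
Longest common prefix: "fg" (length 2)


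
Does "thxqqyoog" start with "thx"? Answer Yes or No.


Input string: 'thxqqyoog'
Prefix to check: 'thx'
First 3 characters of input: 'thx'
Match: True
Result: Yes


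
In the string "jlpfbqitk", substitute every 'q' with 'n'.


Input string: 'jlpfbqitk'
Operation: replace 'q' with 'n'
Positions of 'q': 5
After replacement: jlpfbnitk


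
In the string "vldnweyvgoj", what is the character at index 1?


Input string: 'vldnweyvgoj'
Operation: get character at index 1
Index mapping: s[0]='v', s[1]='l'
Result: 'l'


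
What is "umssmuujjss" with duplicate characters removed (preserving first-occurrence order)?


Input: 'umssmuujjss'
Operation: keep first occurrence of each character
Scan: s[0]='u' new -> keep; s[1]='m' new -> keep; s[2]='s' new -> keep; s[3]='s' seen -> skip; s[4]='m' seen -> skip; s[5]='u' seen -> skip; s[6]='u' seen -> skip; s[7]='j' new -> keep; s[8]='j' seen -> skip; s[9]='s' seen -> skip; s[10]='s' seen -> skip
Result: umsj


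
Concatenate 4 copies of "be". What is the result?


Input string: 'be'
Operation: repeat 4 times
Concatenation: 'be' + 'be' + 'be' + 'be'
Result: bebebebe


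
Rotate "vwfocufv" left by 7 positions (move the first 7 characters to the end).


Input: 'vwfocufv', shift = 7
Operation: split at index 7 and swap parts
Front part s[0:7] = 'vwfocuf'
Back part s[7:] = 'v'
Rotated = back + front = 'v' + 'vwfocuf'
Result: vvwfocuf


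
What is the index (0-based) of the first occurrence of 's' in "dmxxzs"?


Input string: 'dmxxzs'
Target: 's'
Scanning left to right: s[0]='d', s[1]='m', s[2]='x', s[3]='x', s[4]='z', s[5]='s'
First match at index: 5


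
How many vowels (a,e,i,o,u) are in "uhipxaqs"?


Input string: 'uhipxaqs'
Operation: count vowels (a, e, i, o, u)
Scan: s[0]='u' (vowel), s[1]='h', s[2]='i' (vowel), s[3]='p', s[4]='x', s[5]='a' (vowel), s[6]='q', s[7]='s'
Vowels found: 3
Result: 3


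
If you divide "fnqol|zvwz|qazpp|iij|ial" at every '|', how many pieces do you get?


Input string: 'fnqol|zvwz|qazpp|iij|ial'
Delimiter: '|'
Split result: 'fnqol', 'zvwz', 'qazpp', 'iij', 'ial'
Number of parts: 5


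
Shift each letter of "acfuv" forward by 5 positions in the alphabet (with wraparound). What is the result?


Input: 'acfuv', shift = 5
Operation: for each letter, (position + 5) mod 26
Mapping: 'a'(0+5=5)->'f', 'c'(2+5=7)->'h', 'f'(5+5=10)->'k', 'u'(20+5=25)->'z', 'v'(21+5=26, 26 mod 26=0)->'a'
Result: fhkza


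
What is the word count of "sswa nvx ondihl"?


Input string: 'sswa nvx ondihl'
Operation: split by spaces
Words found: 'sswa', 'nvx', 'ondihl'
Word count: 3


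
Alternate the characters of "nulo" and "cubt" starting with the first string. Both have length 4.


String 1: 'nulo'
String 2: 'cubt'
Operation: alternate characters
Pairs: 'n'+'c', 'u'+'u', 'l'+'b', 'o'+'t'
Result: ncuulbot


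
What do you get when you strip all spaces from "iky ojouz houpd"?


Input string: 'iky ojouz houpd'
Operation: remove all spaces
Words: 'iky', 'ojouz', 'houpd'
Join without spaces: ikyojouzhoupd


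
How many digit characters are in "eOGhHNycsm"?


Input string: 'eOGhHNycsm'
Operation: count digit characters (0-9)
Scan: 'e', 'O', 'G', 'h', 'H', 'N', 'y', 'c', 's', 'm'
Digits found: 0
Result: 0


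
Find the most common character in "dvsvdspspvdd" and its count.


Input: 'dvsvdspspvdd'
Operation: tally each character
Counts: 'd':4, 'p':2, 's':3, 'v':3
Maximum: 'd' appears 4 times


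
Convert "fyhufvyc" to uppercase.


Input string: 'fyhufvyc'
Operation: convert each letter to uppercase
Mapping: 'f'->'F', 'y'->'Y', 'h'->'H', 'u'->'U', 'f'->'F', 'v'->'V', 'y'->'Y', 'c'->'C'
Result: FYHUFVYC


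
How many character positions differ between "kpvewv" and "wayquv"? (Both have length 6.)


String 1: 'kpvewv'
String 2: 'wayquv'
Compare each position: pos 0: 'k'!='w', pos 1: 'p'!='a', pos 2: 'v'!='y', pos 3: 'e'!='q', pos 4: 'w'!='u', pos 5: 'v'=='v'
Differing positions: 5
Hamming distance: 5


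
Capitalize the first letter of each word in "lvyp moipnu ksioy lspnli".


Input string: 'lvyp moipnu ksioy lspnli'
Operation: capitalize first letter of each word
Word transformations: 'lvyp'->'Lvyp', 'moipnu'->'Moipnu', 'ksioy'->'Ksioy', 'lspnli'->'Lspnli'
Result: Lvyp Moipnu Ksioy Lspnli


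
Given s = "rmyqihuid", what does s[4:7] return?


Input string: 'rmyqihuid'
Operation: slice [4:7]
Extract characters: s[4]='i', s[5]='h', s[6]='u'
Result: ihu


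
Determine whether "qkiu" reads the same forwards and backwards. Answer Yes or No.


Input string: 'qkiu'
Reversed: 'uikq'
Compare pairs: s[0]='q' vs s[3]='u' (mismatch), s[1]='k' vs s[2]='i' (mismatch)
Palindrome: No


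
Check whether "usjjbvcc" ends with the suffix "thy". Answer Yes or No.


Input string: 'usjjbvcc'
Suffix to check: 'thy'
Last 3 characters of input: 'vcc'
Match: False
Result: No


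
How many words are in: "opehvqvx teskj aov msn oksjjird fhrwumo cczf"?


Input string: 'opehvqvx teskj aov msn oksjjird fhrwumo cczf'
Operation: split by spaces
Words found: 'opehvqvx', 'teskj', 'aov', 'msn', 'oksjjird', 'fhrwumo', 'cczf'
Word count: 7


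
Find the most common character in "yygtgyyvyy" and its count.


Input: 'yygtgyyvyy'
Operation: tally each character
Counts: 'g':2, 't':1, 'v':1, 'y':6
Maximum: 'y' appears 6 times


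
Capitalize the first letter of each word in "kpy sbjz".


Input string: 'kpy sbjz'
Operation: capitalize first letter of each word
Word transformations: 'kpy'->'Kpy', 'sbjz'->'Sbjz'
Result: Kpy Sbjz


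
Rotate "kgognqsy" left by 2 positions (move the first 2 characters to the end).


Input: 'kgognqsy', shift = 2
Operation: split at index 2 and swap parts
Front part s[0:2] = 'kg'
Back part s[2:] = 'ognqsy'
Rotated = back + front = 'ognqsy' + 'kg'
Result: ognqsykg


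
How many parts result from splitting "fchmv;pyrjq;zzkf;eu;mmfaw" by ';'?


Input string: 'fchmv;pyrjq;zzkf;eu;mmfaw'
Delimiter: ';'
Split result: 'fchmv', 'pyrjq', 'zzkf', 'eu', 'mmfaw'
Number of parts: 5


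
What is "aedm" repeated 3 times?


Input string: 'aedm'
Operation: repeat 3 times
Concatenation: 'aedm' + 'aedm' + 'aedm'
Result: aedmaedmaedm


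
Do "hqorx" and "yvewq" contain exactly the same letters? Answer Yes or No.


String 1: 'hqorx' -> sorted: 'hoqrx'
String 2: 'yvewq' -> sorted: 'eqvwy'
Compare sorted forms: 'hoqrx' != 'eqvwy'
Anagram: No


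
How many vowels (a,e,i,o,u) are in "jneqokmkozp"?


Input string: 'jneqokmkozp'
Operation: count vowels (a, e, i, o, u)
Scan: s[0]='j', s[1]='n', s[2]='e' (vowel), s[3]='q', s[4]='o' (vowel), s[5]='k', s[6]='m', s[7]='k', s[8]='o' (vowel), s[9]='z', s[10]='p'
Vowels found: 3
Result: 3


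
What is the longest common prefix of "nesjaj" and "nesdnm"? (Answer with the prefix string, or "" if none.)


String 1: 'nesjaj'
String 2: 'nesdnm'
Compare position by position:
pos 0: 'n' vs 'n' match
pos 1: 'e' vs 'e' match
pos 2: 's' vs 's' match
pos 3: 'j' vs 'd' differ -> stop
Longest common prefix: "nes" (length 3)


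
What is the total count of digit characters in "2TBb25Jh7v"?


Input string: '2TBb25Jh7v'
Operation: count digit characters (0-9)
Scan: '2'(digit), 'T', 'B', 'b', '2'(digit), '5'(digit), 'J', 'h', '7'(digit), 'v'
Digits found: 4
Result: 4


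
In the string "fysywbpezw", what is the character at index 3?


Input string: 'fysywbpezw'
Operation: get character at index 3
Index mapping: s[0]='f', s[1]='y', s[2]='s', s[3]='y'
Result: 'y'


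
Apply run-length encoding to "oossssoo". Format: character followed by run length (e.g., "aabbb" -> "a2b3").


Input: 'oossssoo'
Operation: identify consecutive runs
Runs: 'oo' -> o2, 'ssss' -> s4, 'oo' -> o2
Encoded: o2s4o2


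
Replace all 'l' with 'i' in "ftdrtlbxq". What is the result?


Input string: 'ftdrtlbxq'
Operation: replace 'l' with 'i'
Positions of 'l': 5
After replacement: ftdrtibxq


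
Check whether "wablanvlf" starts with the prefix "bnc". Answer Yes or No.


Input string: 'wablanvlf'
Prefix to check: 'bnc'
First 3 characters of input: 'wab'
Match: False
Result: No


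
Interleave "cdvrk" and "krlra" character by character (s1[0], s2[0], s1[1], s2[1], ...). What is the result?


String 1: 'cdvrk'
String 2: 'krlra'
Operation: alternate characters
Pairs: 'c'+'k', 'd'+'r', 'v'+'l', 'r'+'r', 'k'+'a'
Result: ckdrvlrrka


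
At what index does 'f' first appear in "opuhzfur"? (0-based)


Input string: 'opuhzfur'
Target: 'f'
Scanning left to right: s[0]='o', s[1]='p', s[2]='u', s[3]='h', s[4]='z', s[5]='f'
First match at index: 5


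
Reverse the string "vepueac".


Input string: 'vepueac'
Operation: reverse character order
Original order: 'v' -> 'e' -> 'p' -> 'u' -> 'e' -> 'a' -> 'c'
Reversed order: 'c' -> 'a' -> 'e' -> 'u' -> 'p' -> 'e' -> 'v'
Result: caeupev


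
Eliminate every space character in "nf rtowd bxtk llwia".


Input string: 'nf rtowd bxtk llwia'
Operation: remove all spaces
Words: 'nf', 'rtowd', 'bxtk', 'llwia'
Join without spaces: nfrtowdbxtkllwia


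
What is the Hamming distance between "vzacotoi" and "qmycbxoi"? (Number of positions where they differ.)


String 1: 'vzacotoi'
String 2: 'qmycbxoi'
Compare each position: pos 0: 'v'!='q', pos 1: 'z'!='m', pos 2: 'a'!='y', pos 3: 'c'=='c', pos 4: 'o'!='b', pos 5: 't'!='x', pos 6: 'o'=='o', pos 7: 'i'=='i'
Differing positions: 5
Hamming distance: 5


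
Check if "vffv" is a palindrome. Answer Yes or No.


Input string: 'vffv'
Reversed: 'vffv'
Compare pairs: s[0]='v' vs s[3]='v' (match), s[1]='f' vs s[2]='f' (match)
Palindrome: Yes


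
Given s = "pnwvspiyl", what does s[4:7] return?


Input string: 'pnwvspiyl'
Operation: slice [4:7]
Extract characters: s[4]='s', s[5]='p', s[6]='i'
Result: spi


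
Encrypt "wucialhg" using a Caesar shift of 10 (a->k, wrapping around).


Input: 'wucialhg', shift = 10
Operation: for each letter, (position + 10) mod 26
Mapping: 'w'(22+10=32, 32 mod 26=6)->'g', 'u'(20+10=30, 30 mod 26=4)->'e', 'c'(2+10=12)->'m', 'i'(8+10=18)->'s', 'a'(0+10=10)->'k', 'l'(11+10=21)->'v', 'h'(7+10=17)->'r', 'g'(6+10=16)->'q'
Result: gemskvrq


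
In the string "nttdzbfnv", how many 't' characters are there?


Input string: 'nttdzbfnv'
Target character: 't'
Scan each position: s[1]='t', s[2]='t'
Matches found at indices: 1, 2
Total: 2


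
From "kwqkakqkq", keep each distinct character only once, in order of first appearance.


Input: 'kwqkakqkq'
Operation: keep first occurrence of each character
Scan: s[0]='k' new -> keep; s[1]='w' new -> keep; s[2]='q' new -> keep; s[3]='k' seen -> skip; s[4]='a' new -> keep; s[5]='k' seen -> skip; s[6]='q' seen -> skip; s[7]='k' seen -> skip; s[8]='q' seen -> skip
Result: kwqa


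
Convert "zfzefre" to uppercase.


Input string: 'zfzefre'
Operation: convert each letter to uppercase
Mapping: 'z'->'Z', 'f'->'F', 'z'->'Z', 'e'->'E', 'f'->'F', 'r'->'R', 'e'->'E'
Result: ZFZEFRE


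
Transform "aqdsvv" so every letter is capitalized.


Input string: 'aqdsvv'
Operation: convert each letter to uppercase
Mapping: 'a'->'A', 'q'->'Q', 'd'->'D', 's'->'S', 'v'->'V', 'v'->'V'
Result: AQDSVV


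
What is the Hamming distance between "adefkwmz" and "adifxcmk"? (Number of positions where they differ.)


String 1: 'adefkwmz'
String 2: 'adifxcmk'
Compare each position: pos 0: 'a'=='a', pos 1: 'd'=='d', pos 2: 'e'!='i', pos 3: 'f'=='f', pos 4: 'k'!='x', pos 5: 'w'!='c', pos 6: 'm'=='m', pos 7: 'z'!='k'
Differing positions: 4
Hamming distance: 4


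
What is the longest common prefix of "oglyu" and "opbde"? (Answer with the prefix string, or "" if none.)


String 1: 'oglyu'
String 2: 'opbde'
Compare position by position:
pos 0: 'o' vs 'o' match
pos 1: 'g' vs 'p' differ -> stop
Longest common prefix: "o" (length 1)


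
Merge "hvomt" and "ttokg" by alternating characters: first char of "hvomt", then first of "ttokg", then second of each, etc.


String 1: 'hvomt'
String 2: 'ttokg'
Operation: alternate characters
Pairs: 'h'+'t', 'v'+'t', 'o'+'o', 'm'+'k', 't'+'g'
Result: htvtoomktg


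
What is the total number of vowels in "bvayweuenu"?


Input string: 'bvayweuenu'
Operation: count vowels (a, e, i, o, u)
Scan: s[0]='b', s[1]='v', s[2]='a' (vowel), s[3]='y', s[4]='w', s[5]='e' (vowel), s[6]='u' (vowel), s[7]='e' (vowel), s[8]='n', s[9]='u' (vowel)
Vowels found: 5
Result: 5


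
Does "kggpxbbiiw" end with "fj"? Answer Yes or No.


Input string: 'kggpxbbiiw'
Suffix to check: 'fj'
Last 2 characters of input: 'iw'
Match: False
Result: No


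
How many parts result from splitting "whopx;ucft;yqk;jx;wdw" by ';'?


Input string: 'whopx;ucft;yqk;jx;wdw'
Delimiter: ';'
Split result: 'whopx', 'ucft', 'yqk', 'jx', 'wdw'
Number of parts: 5


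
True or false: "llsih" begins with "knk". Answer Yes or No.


Input string: 'llsih'
Prefix to check: 'knk'
First 3 characters of input: 'lls'
Match: False
Result: No


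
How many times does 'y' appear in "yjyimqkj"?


Input string: 'yjyimqkj'
Target character: 'y'
Scan each position: s[0]='y', s[2]='y'
Matches found at indices: 0, 2
Total: 2


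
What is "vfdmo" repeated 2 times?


Input string: 'vfdmo'
Operation: repeat 2 times
Concatenation: 'vfdmo' + 'vfdmo'
Result: vfdmovfdmo


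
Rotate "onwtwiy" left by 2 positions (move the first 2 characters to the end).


Input: 'onwtwiy', shift = 2
Operation: split at index 2 and swap parts
Front part s[0:2] = 'on'
Back part s[2:] = 'wtwiy'
Rotated = back + front = 'wtwiy' + 'on'
Result: wtwiyon


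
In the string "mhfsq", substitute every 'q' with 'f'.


Input string: 'mhfsq'
Operation: replace 'q' with 'f'
Positions of 'q': 4
After replacement: mhfsf


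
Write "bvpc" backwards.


Input string: 'bvpc'
Operation: reverse character order
Original order: 'b' -> 'v' -> 'p' -> 'c'
Reversed order: 'c' -> 'p' -> 'v' -> 'b'
Result: cpvb


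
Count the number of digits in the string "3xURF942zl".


Input string: '3xURF942zl'
Operation: count digit characters (0-9)
Scan: '3'(digit), 'x', 'U', 'R', 'F', '9'(digit), '4'(digit), '2'(digit), 'z', 'l'
Digits found: 4
Result: 4


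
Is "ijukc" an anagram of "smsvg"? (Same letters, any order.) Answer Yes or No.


String 1: 'smsvg' -> sorted: 'gmssv'
String 2: 'ijukc' -> sorted: 'cijku'
Compare sorted forms: 'gmssv' != 'cijku'
Anagram: No


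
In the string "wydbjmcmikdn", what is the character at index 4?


Input string: 'wydbjmcmikdn'
Operation: get character at index 4
Index mapping: s[0]='w', s[1]='y', s[2]='d', s[3]='b', s[4]='j'
Result: 'j'


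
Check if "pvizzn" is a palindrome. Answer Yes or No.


Input string: 'pvizzn'
Reversed: 'nzzivp'
Compare pairs: s[0]='p' vs s[5]='n' (mismatch), s[1]='v' vs s[4]='z' (mismatch), s[2]='i' vs s[3]='z' (mismatch)
Palindrome: No


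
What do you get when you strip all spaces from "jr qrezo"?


Input string: 'jr qrezo'
Operation: remove all spaces
Words: 'jr', 'qrezo'
Join without spaces: jrqrezo


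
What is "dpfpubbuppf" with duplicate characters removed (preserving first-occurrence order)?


Input: 'dpfpubbuppf'
Operation: keep first occurrence of each character
Scan: s[0]='d' new -> keep; s[1]='p' new -> keep; s[2]='f' new -> keep; s[3]='p' seen -> skip; s[4]='u' new -> keep; s[5]='b' new -> keep; s[6]='b' seen -> skip; s[7]='u' seen -> skip; s[8]='p' seen -> skip; s[9]='p' seen -> skip; s[10]='f' seen -> skip
Result: dpfub


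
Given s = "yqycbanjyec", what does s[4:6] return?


Input string: 'yqycbanjyec'
Operation: slice [4:6]
Extract characters: s[4]='b', s[5]='a'
Result: ba


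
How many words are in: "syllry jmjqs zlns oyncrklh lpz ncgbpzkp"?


Input string: 'syllry jmjqs zlns oyncrklh lpz ncgbpzkp'
Operation: split by spaces
Words found: 'syllry', 'jmjqs', 'zlns', 'oyncrklh', 'lpz', 'ncgbpzkp'
Word count: 6


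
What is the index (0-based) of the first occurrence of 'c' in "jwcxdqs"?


Input string: 'jwcxdqs'
Target: 'c'
Scanning left to right: s[0]='j', s[1]='w', s[2]='c'
First match at index: 2


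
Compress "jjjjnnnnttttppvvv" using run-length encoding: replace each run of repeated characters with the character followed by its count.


Input: 'jjjjnnnnttttppvvv'
Operation: identify consecutive runs
Runs: 'jjjj' -> j4, 'nnnn' -> n4, 'tttt' -> t4, 'pp' -> p2, 'vvv' -> v3
Encoded: j4n4t4p2v3


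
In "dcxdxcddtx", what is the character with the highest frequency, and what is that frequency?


Input: 'dcxdxcddtx'
Operation: tally each character
Counts: 'c':2, 'd':4, 't':1, 'x':3
Maximum: 'd' appears 4 times


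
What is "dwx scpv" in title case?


Input string: 'dwx scpv'
Operation: capitalize first letter of each word
Word transformations: 'dwx'->'Dwx', 'scpv'->'Scpv'
Result: Dwx Scpv


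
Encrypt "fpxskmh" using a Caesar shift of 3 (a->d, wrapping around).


Input: 'fpxskmh', shift = 3
Operation: for each letter, (position + 3) mod 26
Mapping: 'f'(5+3=8)->'i', 'p'(15+3=18)->'s', 'x'(23+3=26, 26 mod 26=0)->'a', 's'(18+3=21)->'v', 'k'(10+3=13)->'n', 'm'(12+3=15)->'p', 'h'(7+3=10)->'k'
Result: isavnpk


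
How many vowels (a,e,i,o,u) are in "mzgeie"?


Input string: 'mzgeie'
Operation: count vowels (a, e, i, o, u)
Scan: s[0]='m', s[1]='z', s[2]='g', s[3]='e' (vowel), s[4]='i' (vowel), s[5]='e' (vowel)
Vowels found: 3
Result: 3


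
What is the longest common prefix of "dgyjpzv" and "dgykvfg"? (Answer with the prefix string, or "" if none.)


String 1: 'dgyjpzv'
String 2: 'dgykvfg'
Compare position by position:
pos 0: 'd' vs 'd' match
pos 1: 'g' vs 'g' match
pos 2: 'y' vs 'y' match
pos 3: 'j' vs 'k' differ -> stop
Longest common prefix: "dgy" (length 3)


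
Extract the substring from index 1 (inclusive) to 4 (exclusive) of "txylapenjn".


Input string: 'txylapenjn'
Operation: slice [1:4]
Extract characters: s[1]='x', s[2]='y', s[3]='l'
Result: xyl


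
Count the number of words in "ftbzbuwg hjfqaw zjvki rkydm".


Input string: 'ftbzbuwg hjfqaw zjvki rkydm'
Operation: split by spaces
Words found: 'ftbzbuwg', 'hjfqaw', 'zjvki', 'rkydm'
Word count: 4


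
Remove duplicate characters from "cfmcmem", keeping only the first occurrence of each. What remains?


Input: 'cfmcmem'
Operation: keep first occurrence of each character
Scan: s[0]='c' new -> keep; s[1]='f' new -> keep; s[2]='m' new -> keep; s[3]='c' seen -> skip; s[4]='m' seen -> skip; s[5]='e' new -> keep; s[6]='m' seen -> skip
Result: cfme


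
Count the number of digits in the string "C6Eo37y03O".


Input string: 'C6Eo37y03O'
Operation: count digit characters (0-9)
Scan: 'C', '6'(digit), 'E', 'o', '3'(digit), '7'(digit), 'y', '0'(digit), '3'(digit), 'O'
Digits found: 5
Result: 5


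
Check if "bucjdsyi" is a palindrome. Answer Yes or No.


Input string: 'bucjdsyi'
Reversed: 'iysdjcub'
Compare pairs: s[0]='b' vs s[7]='i' (mismatch), s[1]='u' vs s[6]='y' (mismatch), s[2]='c' vs s[5]='s' (mismatch), s[3]='j' vs s[4]='d' (mismatch)
Palindrome: No


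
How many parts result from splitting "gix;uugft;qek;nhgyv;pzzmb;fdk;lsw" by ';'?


Input string: 'gix;uugft;qek;nhgyv;pzzmb;fdk;lsw'
Delimiter: ';'
Split result: 'gix', 'uugft', 'qek', 'nhgyv', 'pzzmb', 'fdk', 'lsw'
Number of parts: 7


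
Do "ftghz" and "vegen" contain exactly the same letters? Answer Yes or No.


String 1: 'ftghz' -> sorted: 'fghtz'
String 2: 'vegen' -> sorted: 'eegnv'
Compare sorted forms: 'fghtz' != 'eegnv'
Anagram: No


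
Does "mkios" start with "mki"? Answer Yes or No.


Input string: 'mkios'
Prefix to check: 'mki'
First 3 characters of input: 'mki'
Match: True
Result: Yes


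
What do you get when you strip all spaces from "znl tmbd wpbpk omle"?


Input string: 'znl tmbd wpbpk omle'
Operation: remove all spaces
Words: 'znl', 'tmbd', 'wpbpk', 'omle'
Join without spaces: znltmbdwpbpkomle


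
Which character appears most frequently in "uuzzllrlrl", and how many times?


Input: 'uuzzllrlrl'
Operation: tally each character
Counts: 'l':4, 'r':2, 'u':2, 'z':2
Maximum: 'l' appears 4 times


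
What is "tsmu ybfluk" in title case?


Input string: 'tsmu ybfluk'
Operation: capitalize first letter of each word
Word transformations: 'tsmu'->'Tsmu', 'ybfluk'->'Ybfluk'
Result: Tsmu Ybfluk


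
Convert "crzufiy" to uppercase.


Input string: 'crzufiy'
Operation: convert each letter to uppercase
Mapping: 'c'->'C', 'r'->'R', 'z'->'Z', 'u'->'U', 'f'->'F', 'i'->'I', 'y'->'Y'
Result: CRZUFIY


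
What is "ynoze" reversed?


Input string: 'ynoze'
Operation: reverse character order
Original order: 'y' -> 'n' -> 'o' -> 'z' -> 'e'
Reversed order: 'e' -> 'z' -> 'o' -> 'n' -> 'y'
Result: ezony


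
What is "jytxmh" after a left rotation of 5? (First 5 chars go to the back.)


Input: 'jytxmh', shift = 5
Operation: split at index 5 and swap parts
Front part s[0:5] = 'jytxm'
Back part s[5:] = 'h'
Rotated = back + front = 'h' + 'jytxm'
Result: hjytxm


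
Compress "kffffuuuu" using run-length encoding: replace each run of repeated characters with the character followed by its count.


Input: 'kffffuuuu'
Operation: identify consecutive runs
Runs: 'k' -> k1, 'ffff' -> f4, 'uuuu' -> u4
Encoded: k1f4u4


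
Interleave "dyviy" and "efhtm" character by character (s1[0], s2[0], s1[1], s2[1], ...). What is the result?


String 1: 'dyviy'
String 2: 'efhtm'
Operation: alternate characters
Pairs: 'd'+'e', 'y'+'f', 'v'+'h', 'i'+'t', 'y'+'m'
Result: deyfvhitym


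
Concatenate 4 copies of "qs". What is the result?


Input string: 'qs'
Operation: repeat 4 times
Concatenation: 'qs' + 'qs' + 'qs' + 'qs'
Result: qsqsqsqs


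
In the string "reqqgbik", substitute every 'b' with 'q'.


Input string: 'reqqgbik'
Operation: replace 'b' with 'q'
Positions of 'b': 5
After replacement: reqqgqik


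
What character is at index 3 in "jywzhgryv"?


Input string: 'jywzhgryv'
Operation: get character at index 3
Index mapping: s[0]='j', s[1]='y', s[2]='w', s[3]='z'
Result: 'z'


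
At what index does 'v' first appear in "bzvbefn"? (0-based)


Input string: 'bzvbefn'
Target: 'v'
Scanning left to right: s[0]='b', s[1]='z', s[2]='v'
First match at index: 2


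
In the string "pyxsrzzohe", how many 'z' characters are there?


Input string: 'pyxsrzzohe'
Target character: 'z'
Scan each position: s[5]='z', s[6]='z'
Matches found at indices: 5, 6
Total: 2


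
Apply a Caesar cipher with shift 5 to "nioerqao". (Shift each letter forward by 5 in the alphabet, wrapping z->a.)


Input: 'nioerqao', shift = 5
Operation: for each letter, (position + 5) mod 26
Mapping: 'n'(13+5=18)->'s', 'i'(8+5=13)->'n', 'o'(14+5=19)->'t', 'e'(4+5=9)->'j', 'r'(17+5=22)->'w', 'q'(16+5=21)->'v', 'a'(0+5=5)->'f', 'o'(14+5=19)->'t'
Result: sntjwvft


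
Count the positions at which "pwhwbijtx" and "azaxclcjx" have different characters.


String 1: 'pwhwbijtx'
String 2: 'azaxclcjx'
Compare each position: pos 0: 'p'!='a', pos 1: 'w'!='z', pos 2: 'h'!='a', pos 3: 'w'!='x', pos 4: 'b'!='c', pos 5: 'i'!='l', pos 6: 'j'!='c', pos 7: 't'!='j', pos 8: 'x'=='x'
Differing positions: 8
Hamming distance: 8


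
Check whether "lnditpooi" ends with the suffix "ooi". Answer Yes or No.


Input string: 'lnditpooi'
Suffix to check: 'ooi'
Last 3 characters of input: 'ooi'
Match: True
Result: Yes


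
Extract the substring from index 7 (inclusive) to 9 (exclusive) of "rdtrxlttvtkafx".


Input string: 'rdtrxlttvtkafx'
Operation: slice [7:9]
Extract characters: s[7]='t', s[8]='v'
Result: tv


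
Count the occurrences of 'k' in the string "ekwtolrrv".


Input string: 'ekwtolrrv'
Target character: 'k'
Scan each position: s[1]='k'
Matches found at indices: 1
Total: 1


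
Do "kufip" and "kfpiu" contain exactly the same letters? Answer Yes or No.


String 1: 'kufip' -> sorted: 'fikpu'
String 2: 'kfpiu' -> sorted: 'fikpu'
Compare sorted forms: 'fikpu' == 'fikpu'
Anagram: Yes


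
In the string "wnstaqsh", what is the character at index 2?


Input string: 'wnstaqsh'
Operation: get character at index 2
Index mapping: s[0]='w', s[1]='n', s[2]='s'
Result: 's'


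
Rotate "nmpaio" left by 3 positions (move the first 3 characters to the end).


Input: 'nmpaio', shift = 3
Operation: split at index 3 and swap parts
Front part s[0:3] = 'nmp'
Back part s[3:] = 'aio'
Rotated = back + front = 'aio' + 'nmp'
Result: aionmp


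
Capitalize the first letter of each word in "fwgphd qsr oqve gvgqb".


Input string: 'fwgphd qsr oqve gvgqb'
Operation: capitalize first letter of each word
Word transformations: 'fwgphd'->'Fwgphd', 'qsr'->'Qsr', 'oqve'->'Oqve', 'gvgqb'->'Gvgqb'
Result: Fwgphd Qsr Oqve Gvgqb


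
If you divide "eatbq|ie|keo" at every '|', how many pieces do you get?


Input string: 'eatbq|ie|keo'
Delimiter: '|'
Split result: 'eatbq', 'ie', 'keo'
Number of parts: 3


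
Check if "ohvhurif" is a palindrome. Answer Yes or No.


Input string: 'ohvhurif'
Reversed: 'firuhvho'
Compare pairs: s[0]='o' vs s[7]='f' (mismatch), s[1]='h' vs s[6]='i' (mismatch), s[2]='v' vs s[5]='r' (mismatch), s[3]='h' vs s[4]='u' (mismatch)
Palindrome: No


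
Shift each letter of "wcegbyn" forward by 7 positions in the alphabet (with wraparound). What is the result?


Input: 'wcegbyn', shift = 7
Operation: for each letter, (position + 7) mod 26
Mapping: 'w'(22+7=29, 29 mod 26=3)->'d', 'c'(2+7=9)->'j', 'e'(4+7=11)->'l', 'g'(6+7=13)->'n', 'b'(1+7=8)->'i', 'y'(24+7=31, 31 mod 26=5)->'f', 'n'(13+7=20)->'u'
Result: djlnifu


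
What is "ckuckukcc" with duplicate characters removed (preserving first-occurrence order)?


Input: 'ckuckukcc'
Operation: keep first occurrence of each character
Scan: s[0]='c' new -> keep; s[1]='k' new -> keep; s[2]='u' new -> keep; s[3]='c' seen -> skip; s[4]='k' seen -> skip; s[5]='u' seen -> skip; s[6]='k' seen -> skip; s[7]='c' seen -> skip; s[8]='c' seen -> skip
Result: cku


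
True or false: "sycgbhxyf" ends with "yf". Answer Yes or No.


Input string: 'sycgbhxyf'
Suffix to check: 'yf'
Last 2 characters of input: 'yf'
Match: True
Result: Yes


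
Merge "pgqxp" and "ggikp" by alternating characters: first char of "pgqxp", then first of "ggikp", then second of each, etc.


String 1: 'pgqxp'
String 2: 'ggikp'
Operation: alternate characters
Pairs: 'p'+'g', 'g'+'g', 'q'+'i', 'x'+'k', 'p'+'p'
Result: pgggqixkpp


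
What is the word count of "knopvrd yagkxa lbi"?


Input string: 'knopvrd yagkxa lbi'
Operation: split by spaces
Words found: 'knopvrd', 'yagkxa', 'lbi'
Word count: 3


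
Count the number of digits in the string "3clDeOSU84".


Input string: '3clDeOSU84'
Operation: count digit characters (0-9)
Scan: '3'(digit), 'c', 'l', 'D', 'e', 'O', 'S', 'U', '8'(digit), '4'(digit)
Digits found: 3
Result: 3


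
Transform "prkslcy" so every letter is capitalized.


Input string: 'prkslcy'
Operation: convert each letter to uppercase
Mapping: 'p'->'P', 'r'->'R', 'k'->'K', 's'->'S', 'l'->'L', 'c'->'C', 'y'->'Y'
Result: PRKSLCY


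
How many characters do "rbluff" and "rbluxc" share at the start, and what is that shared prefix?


String 1: 'rbluff'
String 2: 'rbluxc'
Compare position by position:
pos 0: 'r' vs 'r' match
pos 1: 'b' vs 'b' match
pos 2: 'l' vs 'l' match
pos 3: 'u' vs 'u' match
pos 4: 'f' vs 'x' differ -> stop
Longest common prefix: "rblu" (length 4)


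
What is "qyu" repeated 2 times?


Input string: 'qyu'
Operation: repeat 2 times
Concatenation: 'qyu' + 'qyu'
Result: qyuqyu


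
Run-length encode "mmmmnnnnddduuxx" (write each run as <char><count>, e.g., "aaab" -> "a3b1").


Input: 'mmmmnnnnddduuxx'
Operation: identify consecutive runs
Runs: 'mmmm' -> m4, 'nnnn' -> n4, 'ddd' -> d3, 'uu' -> u2, 'xx' -> x2
Encoded: m4n4d3u2x2


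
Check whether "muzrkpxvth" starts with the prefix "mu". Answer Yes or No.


Input string: 'muzrkpxvth'
Prefix to check: 'mu'
First 2 characters of input: 'mu'
Match: True
Result: Yes


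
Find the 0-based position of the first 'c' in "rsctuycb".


Input string: 'rsctuycb'
Target: 'c'
Scanning left to right: s[0]='r', s[1]='s', s[2]='c'
First match at index: 2


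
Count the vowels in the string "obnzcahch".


Input string: 'obnzcahch'
Operation: count vowels (a, e, i, o, u)
Scan: s[0]='o' (vowel), s[1]='b', s[2]='n', s[3]='z', s[4]='c', s[5]='a' (vowel), s[6]='h', s[7]='c', s[8]='h'
Vowels found: 2
Result: 2


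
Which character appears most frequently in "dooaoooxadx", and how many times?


Input: 'dooaoooxadx'
Operation: tally each character
Counts: 'a':2, 'd':2, 'o':5, 'x':2
Maximum: 'o' appears 5 times


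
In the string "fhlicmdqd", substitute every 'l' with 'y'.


Input string: 'fhlicmdqd'
Operation: replace 'l' with 'y'
Positions of 'l': 2
After replacement: fhyicmdqd


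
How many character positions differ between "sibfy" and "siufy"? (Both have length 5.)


String 1: 'sibfy'
String 2: 'siufy'
Compare each position: pos 0: 's'=='s', pos 1: 'i'=='i', pos 2: 'b'!='u', pos 3: 'f'=='f', pos 4: 'y'=='y'
Differing positions: 1
Hamming distance: 1
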